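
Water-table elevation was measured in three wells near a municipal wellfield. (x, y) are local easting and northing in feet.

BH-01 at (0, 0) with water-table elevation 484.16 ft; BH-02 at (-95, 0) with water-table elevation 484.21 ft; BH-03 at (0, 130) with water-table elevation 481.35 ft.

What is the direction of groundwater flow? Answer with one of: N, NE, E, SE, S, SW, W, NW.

∂h/∂x = (484.21 − 484.16) / (-95 − 0) = -0.0005263
∂h/∂y = (481.35 − 484.16) / (130 − 0) = -0.02162
Flow = −∇h = (+0.0005263 east, +0.02162 north), which points north.

N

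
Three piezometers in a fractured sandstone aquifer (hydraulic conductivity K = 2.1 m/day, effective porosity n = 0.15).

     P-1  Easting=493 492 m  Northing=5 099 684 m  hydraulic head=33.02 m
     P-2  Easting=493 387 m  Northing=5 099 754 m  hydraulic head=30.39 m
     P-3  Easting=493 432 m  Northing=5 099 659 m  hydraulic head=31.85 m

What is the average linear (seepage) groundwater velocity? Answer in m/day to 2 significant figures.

Taking P-1 as reference: P-2−P-1 = (-105, 70, -2.63); P-3−P-1 = (-60, -25, -1.17).
Solve a·Δx + b·Δy = Δh: det = (-105)·(-25) − (-60)·70 = 6825.
∂h/∂x = [(-2.63)·(-25) − (-1.17)·70] / 6825 = +0.02163
∂h/∂y = [(-105)·(-1.17) − (-60)·(-2.63)] / 6825 = -0.005121
|∇h| = √(0.02163² + -0.005121²) = 0.02223
Seepage velocity v = K·i/n = 2.1 × 0.02223 / 0.15 = 0.3112 m/day.

0.31 m/day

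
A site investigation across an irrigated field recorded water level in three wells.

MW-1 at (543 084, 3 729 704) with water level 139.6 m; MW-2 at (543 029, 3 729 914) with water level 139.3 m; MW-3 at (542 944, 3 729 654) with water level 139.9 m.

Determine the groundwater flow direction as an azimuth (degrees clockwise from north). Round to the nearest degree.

039°

With h = a·x + b·y + c and MW-1 as origin, the differences give:
  (-55)·a + 210·b = -0.3
  (-140)·a + (-50)·b = +0.3
Eliminate b (×(-50) and ×210, subtract): 32150·a = -48.00 → a = ∂h/∂x = -0.001493
Back-substitute: b = ∂h/∂y = -0.001820.
Flow direction (−∇h) has components (+0.001493 E, +0.001820 N).
Azimuth = atan2(E, N) = atan2(+0.001493, +0.001820) = 39.4° ≈ 039°.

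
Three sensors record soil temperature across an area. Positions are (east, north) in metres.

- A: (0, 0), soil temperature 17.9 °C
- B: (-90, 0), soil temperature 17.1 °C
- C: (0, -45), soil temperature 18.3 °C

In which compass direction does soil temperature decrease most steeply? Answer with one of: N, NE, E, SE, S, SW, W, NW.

NW

∂T/∂x = (17.1 − 17.9) / (-90 − 0) = +0.008889
∂T/∂y = (18.3 − 17.9) / (-45 − 0) = -0.008889
Steepest decrease is along −∇f = (-0.008889 E, +0.008889 N) → northwest.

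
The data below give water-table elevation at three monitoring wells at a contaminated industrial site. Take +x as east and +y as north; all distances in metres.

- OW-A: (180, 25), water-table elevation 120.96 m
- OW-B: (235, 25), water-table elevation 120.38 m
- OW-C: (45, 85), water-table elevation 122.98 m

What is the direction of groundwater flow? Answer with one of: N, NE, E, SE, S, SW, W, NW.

SE

Taking OW-A as reference: OW-B−OW-A = (55, 0, -0.58); OW-C−OW-A = (-135, 60, +2.02).
Solve a·Δx + b·Δy = Δh: det = 55·60 − (-135)·0 = 3300.
∂h/∂x = [(-0.58)·60 − (+2.02)·0] / 3300 = -0.01055
∂h/∂y = [55·(+2.02) − (-135)·(-0.58)] / 3300 = +0.009939
Flow = −∇h = (+0.01055 east, -0.009939 north), which points southeast.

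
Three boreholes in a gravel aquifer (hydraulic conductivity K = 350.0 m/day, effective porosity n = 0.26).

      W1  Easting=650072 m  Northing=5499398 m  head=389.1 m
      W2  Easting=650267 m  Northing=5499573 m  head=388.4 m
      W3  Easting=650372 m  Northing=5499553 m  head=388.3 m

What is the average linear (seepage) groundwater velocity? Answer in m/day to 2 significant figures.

With h = a·x + b·y + c and W1 as origin, the differences give:
  195·a + 175·b = -0.7
  300·a + 155·b = -0.8
Eliminate b (×155 and ×175, subtract): -22275·a = 31.50 → a = ∂h/∂x = -0.001414
Back-substitute: b = ∂h/∂y = -0.002424.
|∇h| = √(-0.001414² + -0.002424²) = 0.002806
Seepage velocity v = K·i/n = 350.0 × 0.002806 / 0.26 = 3.777 m/day.

3.8 m/day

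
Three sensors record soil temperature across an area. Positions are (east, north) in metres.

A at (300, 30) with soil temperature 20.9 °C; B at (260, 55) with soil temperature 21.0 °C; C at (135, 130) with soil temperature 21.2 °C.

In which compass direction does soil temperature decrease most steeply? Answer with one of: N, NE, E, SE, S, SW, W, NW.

Differences from A: to B (Δx, Δy, Δh) = (-40, 25, +0.1); to C = (-165, 100, +0.3).
Solve a·Δx + b·Δy = ΔT: det = (-40)·100 − (-165)·25 = 125.
∂T/∂x = [(+0.1)·100 − (+0.3)·25] / 125 = +0.02000
∂T/∂y = [(-40)·(+0.3) − (-165)·(+0.1)] / 125 = +0.03600
Steepest decrease is along −∇f = (-0.02000 E, -0.03600 N) → southwest.

SW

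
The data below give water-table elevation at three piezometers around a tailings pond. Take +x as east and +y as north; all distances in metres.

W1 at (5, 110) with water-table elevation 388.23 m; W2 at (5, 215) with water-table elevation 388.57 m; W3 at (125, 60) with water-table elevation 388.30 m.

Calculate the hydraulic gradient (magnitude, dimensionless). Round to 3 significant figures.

Three-point gradient (reference W1): Δ to W2 = (0, 105, +0.34), Δ to W3 = (120, -50, +0.07).
∂h/∂x = +0.001933, ∂h/∂y = +0.003238 (det = -12600).
|∇h| = √(0.001933² + 0.003238²) = 0.003771

0.00377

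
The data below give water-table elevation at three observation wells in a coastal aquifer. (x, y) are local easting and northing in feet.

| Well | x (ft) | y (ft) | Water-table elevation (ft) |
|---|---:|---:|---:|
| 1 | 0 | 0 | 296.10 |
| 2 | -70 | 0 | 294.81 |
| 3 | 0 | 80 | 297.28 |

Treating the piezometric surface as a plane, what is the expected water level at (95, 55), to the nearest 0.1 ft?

298.7 ft

∂h/∂x = (294.81 − 296.10) / (-70 − 0) = +0.01843
∂h/∂y = (297.28 − 296.10) / (80 − 0) = +0.01475
h(95, 55) = 296.10 + (+0.01843)·(95) + (+0.01475)·(55) = 296.10 +1.751 +0.811 = 298.662 ft.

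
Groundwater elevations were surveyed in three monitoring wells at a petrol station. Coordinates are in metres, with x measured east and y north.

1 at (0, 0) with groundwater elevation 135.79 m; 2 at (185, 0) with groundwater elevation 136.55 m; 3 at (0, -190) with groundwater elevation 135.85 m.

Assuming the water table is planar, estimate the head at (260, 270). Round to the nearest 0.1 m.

∂h/∂x = (136.55 − 135.79) / (185 − 0) = +0.004108
∂h/∂y = (135.85 − 135.79) / (-190 − 0) = -0.0003158
h(260, 270) = 135.79 + (+0.004108)·(260) + (-0.0003158)·(270) = 135.79 +1.068 -0.085 = 136.773 m.

136.8 m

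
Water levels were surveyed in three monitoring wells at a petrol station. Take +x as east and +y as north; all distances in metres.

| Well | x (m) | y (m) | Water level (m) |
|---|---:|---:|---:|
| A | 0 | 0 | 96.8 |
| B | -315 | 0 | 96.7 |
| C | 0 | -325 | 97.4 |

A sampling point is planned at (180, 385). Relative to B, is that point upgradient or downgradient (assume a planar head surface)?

∂h/∂x = (96.7 − 96.8) / (-315 − 0) = +0.0003175
∂h/∂y = (97.4 − 96.8) / (-325 − 0) = -0.001846
Head at (180, 385) = 96.8 + (+0.0003175)·(180) + (-0.001846)·(385) = 96.15 m.
That is lower than the 96.7 m at B, so the point is downgradient.

downgradient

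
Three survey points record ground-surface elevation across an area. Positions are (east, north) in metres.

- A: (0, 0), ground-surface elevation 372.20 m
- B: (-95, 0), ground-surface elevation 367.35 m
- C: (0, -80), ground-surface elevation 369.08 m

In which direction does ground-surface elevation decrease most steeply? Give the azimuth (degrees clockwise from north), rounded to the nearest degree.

233°

∂z/∂x = (367.35 − 372.20) / (-95 − 0) = +0.05105
∂z/∂y = (369.08 − 372.20) / (-80 − 0) = +0.03900
Steepest decrease is along −∇f: components (-0.05105 E, -0.03900 N).
Azimuth = atan2(-0.05105, -0.03900) = 232.6° ≈ 233°.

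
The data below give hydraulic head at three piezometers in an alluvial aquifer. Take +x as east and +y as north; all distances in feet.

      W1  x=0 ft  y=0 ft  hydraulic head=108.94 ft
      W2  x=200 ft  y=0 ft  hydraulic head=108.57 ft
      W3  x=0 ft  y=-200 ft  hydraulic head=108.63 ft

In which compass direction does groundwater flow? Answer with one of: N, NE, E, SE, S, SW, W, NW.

SE

∂h/∂x = (108.57 − 108.94) / (200 − 0) = -0.001850
∂h/∂y = (108.63 − 108.94) / (-200 − 0) = +0.001550
Flow = −∇h = (+0.001850 east, -0.001550 north), which points southeast.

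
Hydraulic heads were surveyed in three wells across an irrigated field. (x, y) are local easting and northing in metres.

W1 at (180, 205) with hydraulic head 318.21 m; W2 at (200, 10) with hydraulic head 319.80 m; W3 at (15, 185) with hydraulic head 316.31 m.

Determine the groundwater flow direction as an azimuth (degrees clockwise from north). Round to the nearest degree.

Three-point gradient (reference W1): Δ to W2 = (20, -195, +1.59), Δ to W3 = (-165, -20, -1.90).
∂h/∂x = +0.01235, ∂h/∂y = -0.006887 (det = -32575).
Flow direction (−∇h) has components (-0.01235 E, +0.006887 N).
Azimuth = atan2(E, N) = atan2(-0.01235, +0.006887) = 299.1° ≈ 299°.

299°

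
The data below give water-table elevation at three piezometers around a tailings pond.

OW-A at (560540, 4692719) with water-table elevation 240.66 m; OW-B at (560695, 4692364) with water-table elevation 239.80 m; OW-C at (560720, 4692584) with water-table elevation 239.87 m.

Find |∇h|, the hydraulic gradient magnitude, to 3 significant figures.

Differences from OW-A: to OW-B (Δx, Δy, Δh) = (155, -355, -0.86); to OW-C = (180, -135, -0.79).
Determinant of the coordinate differences = 155·(-135) − 180·(-355) = 42975.
∂h/∂x = [(-0.86)·(-135) − (-0.79)·(-355)] / 42975 = -0.003824
∂h/∂y = [155·(-0.79) − 180·(-0.86)] / 42975 = +0.0007528
|∇h| = √(-0.003824² + 0.0007528²) = 0.003897

0.00390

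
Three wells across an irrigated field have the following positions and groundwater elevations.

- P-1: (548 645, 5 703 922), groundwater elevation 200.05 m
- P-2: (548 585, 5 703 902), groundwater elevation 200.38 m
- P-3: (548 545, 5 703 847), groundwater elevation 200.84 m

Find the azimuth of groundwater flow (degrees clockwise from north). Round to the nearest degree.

032°

With h = a·x + b·y + c and P-1 as origin, the differences give:
  (-60)·a + (-20)·b = +0.33
  (-100)·a + (-75)·b = +0.79
Eliminate b (×(-75) and ×(-20), subtract): 2500·a = -8.950 → a = ∂h/∂x = -0.003580
Back-substitute: b = ∂h/∂y = -0.005760.
Flow direction (−∇h) has components (+0.003580 E, +0.005760 N).
Azimuth = atan2(E, N) = atan2(+0.003580, +0.005760) = 31.9° ≈ 032°.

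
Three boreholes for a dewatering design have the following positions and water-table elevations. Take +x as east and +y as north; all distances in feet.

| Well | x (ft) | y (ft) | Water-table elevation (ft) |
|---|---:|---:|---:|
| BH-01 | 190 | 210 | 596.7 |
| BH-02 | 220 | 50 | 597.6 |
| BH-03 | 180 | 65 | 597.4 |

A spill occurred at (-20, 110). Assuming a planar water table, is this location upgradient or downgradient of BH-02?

downgradient

Taking BH-01 as reference: BH-02−BH-01 = (30, -160, +0.9); BH-03−BH-01 = (-10, -145, +0.7).
Solve a·Δx + b·Δy = Δh: det = 30·(-145) − (-10)·(-160) = -5950.
∂h/∂x = [(+0.9)·(-145) − (+0.7)·(-160)] / -5950 = +0.003109
∂h/∂y = [30·(+0.7) − (-10)·(+0.9)] / -5950 = -0.005042
Head at (-20, 110) = 596.7 + (+0.003109)·(-210) + (-0.005042)·(-100) = 596.55 ft.
That is lower than the 597.6 ft at BH-02, so the point is downgradient.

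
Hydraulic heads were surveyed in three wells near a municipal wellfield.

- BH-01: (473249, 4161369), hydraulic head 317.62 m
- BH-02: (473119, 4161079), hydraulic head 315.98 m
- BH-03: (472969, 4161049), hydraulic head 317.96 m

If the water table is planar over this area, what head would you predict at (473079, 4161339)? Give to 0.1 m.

Taking BH-01 as reference: BH-02−BH-01 = (-130, -290, -1.64); BH-03−BH-01 = (-280, -320, +0.34).
Solve a·Δx + b·Δy = Δh: det = (-130)·(-320) − (-280)·(-290) = -39600.
∂h/∂x = [(-1.64)·(-320) − (+0.34)·(-290)] / -39600 = -0.01574
∂h/∂y = [(-130)·(+0.34) − (-280)·(-1.64)] / -39600 = +0.01271
h(473079, 4161339) = 317.62 + (-0.01574)·(-170) + (+0.01271)·(-30) = 317.62 +2.676 -0.381 = 319.915 m.

319.9 m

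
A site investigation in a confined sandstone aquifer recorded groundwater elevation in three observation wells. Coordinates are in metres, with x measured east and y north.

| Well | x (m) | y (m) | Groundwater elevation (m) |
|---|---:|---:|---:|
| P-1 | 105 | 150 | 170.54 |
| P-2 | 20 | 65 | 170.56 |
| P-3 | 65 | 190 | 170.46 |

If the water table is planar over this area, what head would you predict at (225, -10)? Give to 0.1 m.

Taking P-1 as reference: P-2−P-1 = (-85, -85, +0.02); P-3−P-1 = (-40, 40, -0.08).
Determinant of the coordinate differences = (-85)·40 − (-40)·(-85) = -6800.
∂h/∂x = [(+0.02)·40 − (-0.08)·(-85)] / -6800 = +0.0008824
∂h/∂y = [(-85)·(-0.08) − (-40)·(+0.02)] / -6800 = -0.001118
h(225, -10) = 170.54 + (+0.0008824)·(120) + (-0.001118)·(-160) = 170.54 +0.106 +0.179 = 170.825 m.

170.8 m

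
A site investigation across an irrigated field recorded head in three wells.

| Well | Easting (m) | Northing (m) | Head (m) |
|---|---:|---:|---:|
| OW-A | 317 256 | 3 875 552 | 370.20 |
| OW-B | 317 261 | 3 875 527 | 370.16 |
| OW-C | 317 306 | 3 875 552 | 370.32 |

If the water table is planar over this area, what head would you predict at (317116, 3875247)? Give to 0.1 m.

369.2 m

Taking OW-A as reference: OW-B−OW-A = (5, -25, -0.04); OW-C−OW-A = (50, 0, +0.12).
Determinant of the coordinate differences = 5·0 − 50·(-25) = 1250.
∂h/∂x = [(-0.04)·0 − (+0.12)·(-25)] / 1250 = +0.002400
∂h/∂y = [5·(+0.12) − 50·(-0.04)] / 1250 = +0.002080
h(317116, 3875247) = 370.20 + (+0.002400)·(-140) + (+0.002080)·(-305) = 370.20 -0.336 -0.634 = 369.230 m.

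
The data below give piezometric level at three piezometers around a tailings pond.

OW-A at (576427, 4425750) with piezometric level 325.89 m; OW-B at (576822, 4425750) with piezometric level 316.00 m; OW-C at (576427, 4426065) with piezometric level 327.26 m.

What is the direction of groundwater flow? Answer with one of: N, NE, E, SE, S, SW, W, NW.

E

∂h/∂x = (316.00 − 325.89) / (576822 − 576427) = -0.02504
∂h/∂y = (327.26 − 325.89) / (4426065 − 4425750) = +0.004349
Flow = −∇h = (+0.02504 east, -0.004349 north), which points east.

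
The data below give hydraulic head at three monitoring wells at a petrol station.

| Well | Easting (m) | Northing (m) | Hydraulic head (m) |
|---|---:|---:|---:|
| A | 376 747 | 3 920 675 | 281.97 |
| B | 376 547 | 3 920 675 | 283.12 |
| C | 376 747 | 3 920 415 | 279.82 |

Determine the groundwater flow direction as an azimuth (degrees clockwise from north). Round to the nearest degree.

145°

∂h/∂x = (283.12 − 281.97) / (376547 − 376747) = -0.005750
∂h/∂y = (279.82 − 281.97) / (3920415 − 3920675) = +0.008269
Flow direction (−∇h) has components (+0.005750 E, -0.008269 N).
Azimuth = atan2(E, N) = atan2(+0.005750, -0.008269) = 145.2° ≈ 145°.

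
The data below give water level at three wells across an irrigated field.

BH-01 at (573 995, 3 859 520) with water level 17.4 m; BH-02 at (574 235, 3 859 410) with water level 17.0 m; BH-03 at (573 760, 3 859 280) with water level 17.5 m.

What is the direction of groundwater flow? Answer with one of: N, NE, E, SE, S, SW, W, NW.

Three-point gradient (reference BH-01): Δ to BH-02 = (240, -110, -0.4), Δ to BH-03 = (-235, -240, +0.1).
∂h/∂x = -0.001282, ∂h/∂y = +0.0008388 (det = -83450).
Flow = −∇h = (+0.001282 east, -0.0008388 north), which points southeast.

SE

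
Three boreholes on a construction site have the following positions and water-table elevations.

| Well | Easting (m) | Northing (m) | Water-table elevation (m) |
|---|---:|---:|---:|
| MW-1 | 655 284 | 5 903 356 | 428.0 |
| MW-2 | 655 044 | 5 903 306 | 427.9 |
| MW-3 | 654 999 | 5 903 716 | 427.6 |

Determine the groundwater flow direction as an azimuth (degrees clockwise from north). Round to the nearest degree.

Differences from MW-1: to MW-2 (Δx, Δy, Δh) = (-240, -50, -0.1); to MW-3 = (-285, 360, -0.4).
Determinant of the coordinate differences = (-240)·360 − (-285)·(-50) = -100650.
∂h/∂x = [(-0.1)·360 − (-0.4)·(-50)] / -100650 = +0.0005564
∂h/∂y = [(-240)·(-0.4) − (-285)·(-0.1)] / -100650 = -0.0006706
Flow direction (−∇h) has components (-0.0005564 E, +0.0006706 N).
Azimuth = atan2(E, N) = atan2(-0.0005564, +0.0006706) = 320.3° ≈ 320°.

320°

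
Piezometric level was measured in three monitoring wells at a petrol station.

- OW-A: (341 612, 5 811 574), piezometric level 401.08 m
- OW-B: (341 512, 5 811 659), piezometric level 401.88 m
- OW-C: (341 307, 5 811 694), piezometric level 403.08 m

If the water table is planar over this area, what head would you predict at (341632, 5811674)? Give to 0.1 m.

401.3 m

Taking OW-A as reference: OW-B−OW-A = (-100, 85, +0.80); OW-C−OW-A = (-305, 120, +2.00).
Determinant of the coordinate differences = (-100)·120 − (-305)·85 = 13925.
∂h/∂x = [(+0.80)·120 − (+2.00)·85] / 13925 = -0.005314
∂h/∂y = [(-100)·(+2.00) − (-305)·(+0.80)] / 13925 = +0.003160
h(341632, 5811674) = 401.08 + (-0.005314)·(20) + (+0.003160)·(100) = 401.08 -0.106 +0.316 = 401.290 m.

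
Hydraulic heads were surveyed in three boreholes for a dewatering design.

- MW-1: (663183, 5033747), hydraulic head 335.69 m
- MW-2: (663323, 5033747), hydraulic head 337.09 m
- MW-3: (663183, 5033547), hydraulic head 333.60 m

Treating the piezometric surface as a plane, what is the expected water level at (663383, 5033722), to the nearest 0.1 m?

337.4 m

∂h/∂x = (337.09 − 335.69) / (663323 − 663183) = +0.010000
∂h/∂y = (333.60 − 335.69) / (5033547 − 5033747) = +0.01045
h(663383, 5033722) = 335.69 + (+0.010000)·(200) + (+0.01045)·(-25) = 335.69 +2.000 -0.261 = 337.429 m.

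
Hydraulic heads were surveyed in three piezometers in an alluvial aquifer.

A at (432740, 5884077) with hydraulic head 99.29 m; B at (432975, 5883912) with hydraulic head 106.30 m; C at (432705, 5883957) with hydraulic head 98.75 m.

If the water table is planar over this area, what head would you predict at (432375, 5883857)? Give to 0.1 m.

90.1 m

Taking A as reference: B−A = (235, -165, +7.01); C−A = (-35, -120, -0.54).
Determinant of the coordinate differences = 235·(-120) − (-35)·(-165) = -33975.
∂h/∂x = [(+7.01)·(-120) − (-0.54)·(-165)] / -33975 = +0.02738
∂h/∂y = [235·(-0.54) − (-35)·(+7.01)] / -33975 = -0.003486
h(432375, 5883857) = 99.29 + (+0.02738)·(-365) + (-0.003486)·(-220) = 99.29 -9.994 +0.767 = 90.063 m.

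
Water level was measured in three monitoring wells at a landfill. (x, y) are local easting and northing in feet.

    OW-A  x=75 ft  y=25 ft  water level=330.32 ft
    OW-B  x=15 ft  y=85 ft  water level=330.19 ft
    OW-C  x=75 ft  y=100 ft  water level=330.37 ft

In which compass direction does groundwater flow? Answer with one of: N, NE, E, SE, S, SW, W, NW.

With h = a·x + b·y + c and OW-A as origin, the differences give:
  (-60)·a + 60·b = -0.13
  0·a + 75·b = +0.05
Eliminate b (×75 and ×60, subtract): -4500·a = -12.750 → a = ∂h/∂x = +0.002833
Back-substitute: b = ∂h/∂y = +0.0006667.
Flow = −∇h = (-0.002833 east, -0.0006667 north), which points west.

W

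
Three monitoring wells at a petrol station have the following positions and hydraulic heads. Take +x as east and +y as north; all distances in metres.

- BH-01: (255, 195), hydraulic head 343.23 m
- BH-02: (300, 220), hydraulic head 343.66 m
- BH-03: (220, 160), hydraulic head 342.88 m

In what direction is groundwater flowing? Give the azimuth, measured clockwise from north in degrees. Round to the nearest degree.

With h = a·x + b·y + c and BH-01 as origin, the differences give:
  45·a + 25·b = +0.43
  (-35)·a + (-35)·b = -0.35
Eliminate b (×(-35) and ×25, subtract): -700·a = -6.300 → a = ∂h/∂x = +0.009000
Back-substitute: b = ∂h/∂y = +0.001000.
Flow direction (−∇h) has components (-0.009000 E, -0.001000 N).
Azimuth = atan2(E, N) = atan2(-0.009000, -0.001000) = 263.7° ≈ 264°.

264°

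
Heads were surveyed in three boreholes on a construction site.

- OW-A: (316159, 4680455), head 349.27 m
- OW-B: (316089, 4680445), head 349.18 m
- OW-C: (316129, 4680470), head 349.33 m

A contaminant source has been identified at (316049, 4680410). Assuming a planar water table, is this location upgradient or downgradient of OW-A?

Differences from OW-A: to OW-B (Δx, Δy, Δh) = (-70, -10, -0.09); to OW-C = (-30, 15, +0.06).
Solve a·Δx + b·Δy = Δh: det = (-70)·15 − (-30)·(-10) = -1350.
∂h/∂x = [(-0.09)·15 − (+0.06)·(-10)] / -1350 = +0.0005556
∂h/∂y = [(-70)·(+0.06) − (-30)·(-0.09)] / -1350 = +0.005111
Head at (316049, 4680410) = 349.27 + (+0.0005556)·(-110) + (+0.005111)·(-45) = 348.98 m.
That is lower than the 349.27 m at OW-A, so the point is downgradient.

downgradient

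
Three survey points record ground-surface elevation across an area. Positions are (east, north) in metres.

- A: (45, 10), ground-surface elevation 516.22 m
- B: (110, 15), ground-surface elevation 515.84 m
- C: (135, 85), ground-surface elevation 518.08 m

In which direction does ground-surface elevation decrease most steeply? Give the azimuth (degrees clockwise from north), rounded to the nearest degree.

166°

Differences from A: to B (Δx, Δy, Δh) = (65, 5, -0.38); to C = (90, 75, +1.86).
Solve a·Δx + b·Δy = Δz: det = 65·75 − 90·5 = 4425.
∂z/∂x = [(-0.38)·75 − (+1.86)·5] / 4425 = -0.008542
∂z/∂y = [65·(+1.86) − 90·(-0.38)] / 4425 = +0.03505
Steepest decrease is along −∇f: components (+0.008542 E, -0.03505 N).
Azimuth = atan2(+0.008542, -0.03505) = 166.3° ≈ 166°.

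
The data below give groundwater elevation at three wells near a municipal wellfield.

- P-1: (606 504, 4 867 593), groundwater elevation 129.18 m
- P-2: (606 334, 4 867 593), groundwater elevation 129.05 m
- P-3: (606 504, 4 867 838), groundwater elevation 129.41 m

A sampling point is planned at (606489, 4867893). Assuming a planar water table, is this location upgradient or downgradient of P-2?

∂h/∂x = (129.05 − 129.18) / (606334 − 606504) = +0.0007647
∂h/∂y = (129.41 − 129.18) / (4867838 − 4867593) = +0.0009388
Head at (606489, 4867893) = 129.18 + (+0.0007647)·(-15) + (+0.0009388)·(300) = 129.45 m.
That is higher than the 129.05 m at P-2, so the point is upgradient.

upgradient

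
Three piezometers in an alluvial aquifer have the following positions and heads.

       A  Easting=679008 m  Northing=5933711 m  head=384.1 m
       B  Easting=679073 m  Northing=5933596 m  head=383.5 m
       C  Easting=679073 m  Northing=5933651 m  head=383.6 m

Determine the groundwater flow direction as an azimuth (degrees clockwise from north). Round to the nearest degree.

107°

Taking A as reference: B−A = (65, -115, -0.6); C−A = (65, -60, -0.5).
Solve a·Δx + b·Δy = Δh: det = 65·(-60) − 65·(-115) = 3575.
∂h/∂x = [(-0.6)·(-60) − (-0.5)·(-115)] / 3575 = -0.006014
∂h/∂y = [65·(-0.5) − 65·(-0.6)] / 3575 = +0.001818
Flow direction (−∇h) has components (+0.006014 E, -0.001818 N).
Azimuth = atan2(E, N) = atan2(+0.006014, -0.001818) = 106.8° ≈ 107°.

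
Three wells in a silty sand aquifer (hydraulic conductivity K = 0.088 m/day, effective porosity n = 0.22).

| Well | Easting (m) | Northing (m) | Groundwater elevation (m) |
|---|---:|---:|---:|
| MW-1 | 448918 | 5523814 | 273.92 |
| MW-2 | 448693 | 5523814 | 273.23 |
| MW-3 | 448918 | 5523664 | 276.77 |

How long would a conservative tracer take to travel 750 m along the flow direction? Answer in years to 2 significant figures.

∂h/∂x = (273.23 − 273.92) / (448693 − 448918) = +0.003067
∂h/∂y = (276.77 − 273.92) / (5523664 − 5523814) = -0.01900
|∇h| = √(0.003067² + -0.01900²) = 0.01925
Seepage velocity v = K·i/n = 0.088 × 0.01925 / 0.22 = 0.0077 m/day.
t = 750 / 0.0077 = 9.74e+04 days = 267 years.

270 years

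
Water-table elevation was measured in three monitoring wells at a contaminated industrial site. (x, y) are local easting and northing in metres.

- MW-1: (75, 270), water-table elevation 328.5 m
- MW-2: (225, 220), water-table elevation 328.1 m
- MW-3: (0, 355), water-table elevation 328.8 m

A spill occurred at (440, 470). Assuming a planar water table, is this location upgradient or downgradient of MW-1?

downgradient

Differences from MW-1: to MW-2 (Δx, Δy, Δh) = (150, -50, -0.4); to MW-3 = (-75, 85, +0.3).
Determinant of the coordinate differences = 150·85 − (-75)·(-50) = 9000.
∂h/∂x = [(-0.4)·85 − (+0.3)·(-50)] / 9000 = -0.002111
∂h/∂y = [150·(+0.3) − (-75)·(-0.4)] / 9000 = +0.001667
Head at (440, 470) = 328.5 + (-0.002111)·(365) + (+0.001667)·(200) = 328.06 m.
That is lower than the 328.5 m at MW-1, so the point is downgradient.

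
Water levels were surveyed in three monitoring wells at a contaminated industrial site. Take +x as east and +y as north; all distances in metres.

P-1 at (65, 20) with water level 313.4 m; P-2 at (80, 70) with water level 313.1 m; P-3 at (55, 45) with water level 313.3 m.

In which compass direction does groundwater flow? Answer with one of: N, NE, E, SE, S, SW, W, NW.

Taking P-1 as reference: P-2−P-1 = (15, 50, -0.3); P-3−P-1 = (-10, 25, -0.1).
Solve a·Δx + b·Δy = Δh: det = 15·25 − (-10)·50 = 875.
∂h/∂x = [(-0.3)·25 − (-0.1)·50] / 875 = -0.002857
∂h/∂y = [15·(-0.1) − (-10)·(-0.3)] / 875 = -0.005143
Flow = −∇h = (+0.002857 east, +0.005143 north), which points northeast.

NE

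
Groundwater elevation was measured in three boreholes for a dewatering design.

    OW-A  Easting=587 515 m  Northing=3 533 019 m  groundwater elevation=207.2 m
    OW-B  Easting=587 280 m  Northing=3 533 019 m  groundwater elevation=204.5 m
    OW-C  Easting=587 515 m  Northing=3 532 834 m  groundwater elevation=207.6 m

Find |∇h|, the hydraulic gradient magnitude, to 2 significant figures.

0.012

∂h/∂x = (204.5 − 207.2) / (587280 − 587515) = +0.01149
∂h/∂y = (207.6 − 207.2) / (3532834 − 3533019) = -0.002162
|∇h| = √(0.01149² + -0.002162²) = 0.01169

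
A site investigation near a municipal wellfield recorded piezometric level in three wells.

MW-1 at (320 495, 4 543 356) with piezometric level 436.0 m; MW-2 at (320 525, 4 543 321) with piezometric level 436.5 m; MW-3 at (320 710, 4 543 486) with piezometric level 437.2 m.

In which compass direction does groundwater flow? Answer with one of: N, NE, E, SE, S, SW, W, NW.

NW

With h = a·x + b·y + c and MW-1 as origin, the differences give:
  30·a + (-35)·b = +0.5
  215·a + 130·b = +1.2
Eliminate b (×130 and ×(-35), subtract): 11425·a = 107.00 → a = ∂h/∂x = +0.009365
Back-substitute: b = ∂h/∂y = -0.006258.
Flow = −∇h = (-0.009365 east, +0.006258 north), which points northwest.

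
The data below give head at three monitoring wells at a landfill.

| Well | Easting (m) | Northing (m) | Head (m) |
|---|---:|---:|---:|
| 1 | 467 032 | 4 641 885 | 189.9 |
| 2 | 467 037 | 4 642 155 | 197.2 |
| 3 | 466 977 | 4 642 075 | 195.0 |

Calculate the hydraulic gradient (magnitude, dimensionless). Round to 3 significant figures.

0.0270

With h = a·x + b·y + c and 1 as origin, the differences give:
  5·a + 270·b = +7.3
  (-55)·a + 190·b = +5.1
Eliminate b (×190 and ×270, subtract): 15800·a = 10.00 → a = ∂h/∂x = +0.0006329
Back-substitute: b = ∂h/∂y = +0.02703.
|∇h| = √(0.0006329² + 0.02703²) = 0.02704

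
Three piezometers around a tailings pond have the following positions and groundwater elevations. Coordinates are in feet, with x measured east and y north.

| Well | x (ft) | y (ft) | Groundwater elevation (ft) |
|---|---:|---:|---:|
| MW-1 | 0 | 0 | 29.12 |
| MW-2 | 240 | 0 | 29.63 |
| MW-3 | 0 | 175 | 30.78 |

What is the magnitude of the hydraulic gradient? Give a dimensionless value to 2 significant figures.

0.0097

∂h/∂x = (29.63 − 29.12) / (240 − 0) = +0.002125
∂h/∂y = (30.78 − 29.12) / (175 − 0) = +0.009486
|∇h| = √(0.002125² + 0.009486²) = 0.009721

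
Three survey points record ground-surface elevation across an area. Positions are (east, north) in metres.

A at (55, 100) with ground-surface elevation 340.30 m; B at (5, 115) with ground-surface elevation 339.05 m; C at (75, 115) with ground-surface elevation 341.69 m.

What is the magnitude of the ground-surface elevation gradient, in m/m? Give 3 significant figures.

0.0567 m/m

Differences from A: to B (Δx, Δy, Δh) = (-50, 15, -1.25); to C = (20, 15, +1.39).
Solve a·Δx + b·Δy = Δz: det = (-50)·15 − 20·15 = -1050.
∂z/∂x = [(-1.25)·15 − (+1.39)·15] / -1050 = +0.03771
∂z/∂y = [(-50)·(+1.39) − 20·(-1.25)] / -1050 = +0.04238
|∇f| = √(0.03771² + 0.04238²) = 0.05673 m/m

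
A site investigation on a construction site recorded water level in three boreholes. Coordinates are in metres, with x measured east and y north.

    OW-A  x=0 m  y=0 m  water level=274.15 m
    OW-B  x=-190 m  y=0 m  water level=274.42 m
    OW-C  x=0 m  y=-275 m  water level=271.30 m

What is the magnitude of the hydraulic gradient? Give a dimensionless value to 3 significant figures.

∂h/∂x = (274.42 − 274.15) / (-190 − 0) = -0.001421
∂h/∂y = (271.30 − 274.15) / (-275 − 0) = +0.01036
|∇h| = √(-0.001421² + 0.01036²) = 0.01046

0.0105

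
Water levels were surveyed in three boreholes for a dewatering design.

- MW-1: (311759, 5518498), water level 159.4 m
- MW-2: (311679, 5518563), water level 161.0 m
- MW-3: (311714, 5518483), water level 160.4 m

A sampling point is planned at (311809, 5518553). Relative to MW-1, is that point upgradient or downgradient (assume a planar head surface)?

Taking MW-1 as reference: MW-2−MW-1 = (-80, 65, +1.6); MW-3−MW-1 = (-45, -15, +1.0).
Determinant of the coordinate differences = (-80)·(-15) − (-45)·65 = 4125.
∂h/∂x = [(+1.6)·(-15) − (+1.0)·65] / 4125 = -0.02158
∂h/∂y = [(-80)·(+1.0) − (-45)·(+1.6)] / 4125 = -0.001939
Head at (311809, 5518553) = 159.4 + (-0.02158)·(50) + (-0.001939)·(55) = 158.21 m.
That is lower than the 159.4 m at MW-1, so the point is downgradient.

downgradient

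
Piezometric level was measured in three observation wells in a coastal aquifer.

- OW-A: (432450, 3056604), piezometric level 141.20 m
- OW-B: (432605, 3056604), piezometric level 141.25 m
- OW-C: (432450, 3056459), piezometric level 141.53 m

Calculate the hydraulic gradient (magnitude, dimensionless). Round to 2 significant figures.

0.0023

∂h/∂x = (141.25 − 141.20) / (432605 − 432450) = +0.0003226
∂h/∂y = (141.53 − 141.20) / (3056459 − 3056604) = -0.002276
|∇h| = √(0.0003226² + -0.002276²) = 0.002299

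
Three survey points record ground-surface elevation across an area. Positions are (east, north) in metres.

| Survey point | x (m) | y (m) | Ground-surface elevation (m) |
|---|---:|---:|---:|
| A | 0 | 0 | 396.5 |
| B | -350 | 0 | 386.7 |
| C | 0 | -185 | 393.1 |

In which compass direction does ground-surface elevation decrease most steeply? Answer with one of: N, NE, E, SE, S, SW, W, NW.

SW

∂z/∂x = (386.7 − 396.5) / (-350 − 0) = +0.02800
∂z/∂y = (393.1 − 396.5) / (-185 − 0) = +0.01838
Steepest decrease is along −∇f = (-0.02800 E, -0.01838 N) → southwest.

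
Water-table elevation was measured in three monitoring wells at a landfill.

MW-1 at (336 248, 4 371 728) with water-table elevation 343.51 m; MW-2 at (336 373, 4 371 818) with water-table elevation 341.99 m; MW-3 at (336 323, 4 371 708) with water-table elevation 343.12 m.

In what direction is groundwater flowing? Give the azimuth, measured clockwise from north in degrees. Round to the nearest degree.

With h = a·x + b·y + c and MW-1 as origin, the differences give:
  125·a + 90·b = -1.52
  75·a + (-20)·b = -0.39
Eliminate b (×(-20) and ×90, subtract): -9250·a = 65.500 → a = ∂h/∂x = -0.007081
Back-substitute: b = ∂h/∂y = -0.007054.
Flow direction (−∇h) has components (+0.007081 E, +0.007054 N).
Azimuth = atan2(E, N) = atan2(+0.007081, +0.007054) = 45.1° ≈ 045°.

045°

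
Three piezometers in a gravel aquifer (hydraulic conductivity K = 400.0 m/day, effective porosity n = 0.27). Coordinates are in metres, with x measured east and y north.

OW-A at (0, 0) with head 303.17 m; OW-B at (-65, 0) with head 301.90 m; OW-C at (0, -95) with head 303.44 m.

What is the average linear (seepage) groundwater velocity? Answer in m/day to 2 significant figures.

∂h/∂x = (301.90 − 303.17) / (-65 − 0) = +0.01954
∂h/∂y = (303.44 − 303.17) / (-95 − 0) = -0.002842
|∇h| = √(0.01954² + -0.002842²) = 0.01975
Seepage velocity v = K·i/n = 400.0 × 0.01975 / 0.27 = 29.26 m/day.

29 m/day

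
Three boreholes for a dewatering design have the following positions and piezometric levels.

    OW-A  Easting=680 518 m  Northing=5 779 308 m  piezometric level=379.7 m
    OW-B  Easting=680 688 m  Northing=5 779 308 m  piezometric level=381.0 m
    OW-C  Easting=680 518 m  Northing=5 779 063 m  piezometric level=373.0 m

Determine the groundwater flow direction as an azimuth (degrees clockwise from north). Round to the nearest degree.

∂h/∂x = (381.0 − 379.7) / (680688 − 680518) = +0.007647
∂h/∂y = (373.0 − 379.7) / (5779063 − 5779308) = +0.02735
Flow direction (−∇h) has components (-0.007647 E, -0.02735 N).
Azimuth = atan2(E, N) = atan2(-0.007647, -0.02735) = 195.6° ≈ 196°.

196°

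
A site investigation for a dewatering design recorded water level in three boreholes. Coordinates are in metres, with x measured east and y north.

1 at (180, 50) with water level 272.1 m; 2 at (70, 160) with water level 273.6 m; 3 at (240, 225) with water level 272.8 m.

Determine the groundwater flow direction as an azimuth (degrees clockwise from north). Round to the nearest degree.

Differences from 1: to 2 (Δx, Δy, Δh) = (-110, 110, +1.5); to 3 = (60, 175, +0.7).
Solve a·Δx + b·Δy = Δh: det = (-110)·175 − 60·110 = -25850.
∂h/∂x = [(+1.5)·175 − (+0.7)·110] / -25850 = -0.007176
∂h/∂y = [(-110)·(+0.7) − 60·(+1.5)] / -25850 = +0.006460
Flow direction (−∇h) has components (+0.007176 E, -0.006460 N).
Azimuth = atan2(E, N) = atan2(+0.007176, -0.006460) = 132.0° ≈ 132°.

132°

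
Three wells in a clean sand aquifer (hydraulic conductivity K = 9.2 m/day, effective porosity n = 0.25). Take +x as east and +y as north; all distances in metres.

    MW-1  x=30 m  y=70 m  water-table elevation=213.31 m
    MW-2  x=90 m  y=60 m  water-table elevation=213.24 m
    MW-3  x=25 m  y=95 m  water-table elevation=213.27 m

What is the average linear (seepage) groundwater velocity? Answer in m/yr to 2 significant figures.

32 m/yr

Taking MW-1 as reference: MW-2−MW-1 = (60, -10, -0.07); MW-3−MW-1 = (-5, 25, -0.04).
Solve a·Δx + b·Δy = Δh: det = 60·25 − (-5)·(-10) = 1450.
∂h/∂x = [(-0.07)·25 − (-0.04)·(-10)] / 1450 = -0.001483
∂h/∂y = [60·(-0.04) − (-5)·(-0.07)] / 1450 = -0.001897
|∇h| = √(-0.001483² + -0.001897²) = 0.002408
Seepage velocity v = K·i/n = 9.2 × 0.002408 / 0.25 = 0.08861 m/day = 32.36 m/yr.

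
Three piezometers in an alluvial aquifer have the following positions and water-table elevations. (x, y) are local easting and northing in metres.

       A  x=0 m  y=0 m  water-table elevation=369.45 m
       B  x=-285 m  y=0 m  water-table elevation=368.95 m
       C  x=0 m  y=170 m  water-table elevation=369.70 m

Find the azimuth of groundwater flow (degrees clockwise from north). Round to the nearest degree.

230°

∂h/∂x = (368.95 − 369.45) / (-285 − 0) = +0.001754
∂h/∂y = (369.70 − 369.45) / (170 − 0) = +0.001471
Flow direction (−∇h) has components (-0.001754 E, -0.001471 N).
Azimuth = atan2(E, N) = atan2(-0.001754, -0.001471) = 230.0° ≈ 230°.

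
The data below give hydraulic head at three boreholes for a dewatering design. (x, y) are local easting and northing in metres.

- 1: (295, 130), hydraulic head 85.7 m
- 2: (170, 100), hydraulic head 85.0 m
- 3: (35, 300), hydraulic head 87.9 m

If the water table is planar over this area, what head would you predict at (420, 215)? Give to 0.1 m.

Three-point gradient (reference 1): Δ to 2 = (-125, -30, -0.7), Δ to 3 = (-260, 170, +2.2).
∂h/∂x = +0.001824, ∂h/∂y = +0.01573 (det = -29050).
h(420, 215) = 85.7 + (+0.001824)·(125) + (+0.01573)·(85) = 85.7 +0.228 +1.337 = 87.265 m.

87.3 m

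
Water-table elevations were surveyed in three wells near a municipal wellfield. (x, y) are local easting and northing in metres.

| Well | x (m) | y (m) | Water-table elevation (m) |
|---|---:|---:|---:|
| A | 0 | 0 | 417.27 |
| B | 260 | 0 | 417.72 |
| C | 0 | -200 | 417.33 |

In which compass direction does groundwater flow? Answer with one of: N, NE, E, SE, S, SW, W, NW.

W

∂h/∂x = (417.72 − 417.27) / (260 − 0) = +0.001731
∂h/∂y = (417.33 − 417.27) / (-200 − 0) = -0.0003000
Flow = −∇h = (-0.001731 east, +0.0003000 north), which points west.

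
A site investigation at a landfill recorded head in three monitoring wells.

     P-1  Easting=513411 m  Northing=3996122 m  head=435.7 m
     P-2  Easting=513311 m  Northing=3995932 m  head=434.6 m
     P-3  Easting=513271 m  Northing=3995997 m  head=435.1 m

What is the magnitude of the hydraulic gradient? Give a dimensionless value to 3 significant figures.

0.00687

Three-point gradient (reference P-1): Δ to P-2 = (-100, -190, -1.1), Δ to P-3 = (-140, -125, -0.6).
∂h/∂x = -0.001667, ∂h/∂y = +0.006667 (det = -14100).
|∇h| = √(-0.001667² + 0.006667²) = 0.006872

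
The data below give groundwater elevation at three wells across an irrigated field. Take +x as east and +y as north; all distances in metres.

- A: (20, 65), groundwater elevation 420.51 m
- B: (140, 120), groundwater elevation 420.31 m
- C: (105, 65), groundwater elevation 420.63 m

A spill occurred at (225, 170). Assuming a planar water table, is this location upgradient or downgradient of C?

downgradient

With h = a·x + b·y + c and A as origin, the differences give:
  120·a + 55·b = -0.20
  85·a + 0·b = +0.12
Eliminate b (×0 and ×55, subtract): -4675·a = -6.600 → a = ∂h/∂x = +0.001412
Back-substitute: b = ∂h/∂y = -0.006717.
Head at (225, 170) = 420.51 + (+0.001412)·(205) + (-0.006717)·(105) = 420.09 m.
That is lower than the 420.63 m at C, so the point is downgradient.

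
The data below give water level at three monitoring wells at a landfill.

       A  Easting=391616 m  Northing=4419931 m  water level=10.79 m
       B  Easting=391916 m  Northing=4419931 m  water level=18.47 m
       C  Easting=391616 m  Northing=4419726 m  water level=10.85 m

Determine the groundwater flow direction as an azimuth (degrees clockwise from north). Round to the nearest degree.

271°

∂h/∂x = (18.47 − 10.79) / (391916 − 391616) = +0.02560
∂h/∂y = (10.85 − 10.79) / (4419726 − 4419931) = -0.0002927
Flow direction (−∇h) has components (-0.02560 E, +0.0002927 N).
Azimuth = atan2(E, N) = atan2(-0.02560, +0.0002927) = 270.7° ≈ 271°.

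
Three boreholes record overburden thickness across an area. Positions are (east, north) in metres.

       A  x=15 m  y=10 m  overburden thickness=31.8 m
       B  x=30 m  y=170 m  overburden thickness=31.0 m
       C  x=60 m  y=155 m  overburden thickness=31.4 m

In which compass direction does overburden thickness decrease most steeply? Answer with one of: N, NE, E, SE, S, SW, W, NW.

With d = a·x + b·y + c and A as origin, the differences give:
  15·a + 160·b = -0.8
  45·a + 145·b = -0.4
Eliminate b (×145 and ×160, subtract): -5025·a = -52.00 → a = ∂d/∂x = +0.01035
Back-substitute: b = ∂d/∂y = -0.005970.
Steepest decrease is along −∇f = (-0.01035 E, +0.005970 N) → northwest.

NW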